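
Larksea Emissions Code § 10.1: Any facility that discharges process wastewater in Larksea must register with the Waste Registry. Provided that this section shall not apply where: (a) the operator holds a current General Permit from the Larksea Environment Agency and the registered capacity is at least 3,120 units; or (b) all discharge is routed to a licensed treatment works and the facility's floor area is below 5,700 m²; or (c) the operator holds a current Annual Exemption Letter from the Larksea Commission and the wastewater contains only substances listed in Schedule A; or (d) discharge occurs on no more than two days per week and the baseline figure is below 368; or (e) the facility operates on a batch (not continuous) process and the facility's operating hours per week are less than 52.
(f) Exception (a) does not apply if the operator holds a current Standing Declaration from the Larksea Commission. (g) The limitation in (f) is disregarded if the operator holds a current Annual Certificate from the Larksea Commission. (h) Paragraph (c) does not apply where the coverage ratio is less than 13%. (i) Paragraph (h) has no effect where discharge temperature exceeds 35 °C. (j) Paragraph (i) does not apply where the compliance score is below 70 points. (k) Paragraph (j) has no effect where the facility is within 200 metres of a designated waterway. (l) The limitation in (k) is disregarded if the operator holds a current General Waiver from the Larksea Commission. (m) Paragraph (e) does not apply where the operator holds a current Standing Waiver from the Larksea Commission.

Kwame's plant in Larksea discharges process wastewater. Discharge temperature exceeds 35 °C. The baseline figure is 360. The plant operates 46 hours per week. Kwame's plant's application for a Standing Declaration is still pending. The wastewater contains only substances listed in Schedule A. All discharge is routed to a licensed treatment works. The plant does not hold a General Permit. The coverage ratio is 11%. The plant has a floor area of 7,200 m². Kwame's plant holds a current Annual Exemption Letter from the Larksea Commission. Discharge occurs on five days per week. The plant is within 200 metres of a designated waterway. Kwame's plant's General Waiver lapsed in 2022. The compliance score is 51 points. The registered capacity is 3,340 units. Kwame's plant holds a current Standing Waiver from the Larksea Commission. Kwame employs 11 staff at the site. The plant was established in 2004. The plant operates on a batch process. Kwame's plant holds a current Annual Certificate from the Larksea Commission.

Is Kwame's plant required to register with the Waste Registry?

No — exception (c) applies; Kwame's plant is not required to register with the Waste Registry.

Exception (a) requires that the operator holds a current General Permit from the Larksea Environment Agency; but no General Permit is held, so (a) is unavailable.
Exception (b) requires that the facility's floor area is below 5,700 m²; but the facility's floor area is 7,200 m², not below 5,700 m², so (b) is unavailable.
Exception (c): a current Annual Exemption Letter is held; the wastewater is Schedule-A-only — every condition holds. As to paragraphs (h)–(l): (h) would limit (c) — the coverage ratio is 11%, less than the 13% limit — but (i) sets (h) aside: (i) operates against (h): discharge temperature exceeds 35 °C. (j) would limit (i) — the compliance score is 51 points, below the 70 points limit — but (k) sets (j) aside: (k) applies — the plant is within 200 m of a designated waterway. (l), which would lift (k), does not operate here — no current General Waiver is held. (c) remains available.
Exception (d) requires that discharge occurs on no more than two days per week; but discharge occurs on five days per week, so (d) is unavailable.
Exception (e) is satisfied on its face — the facility operates on a batch process; the facility's operating hours per week are 46, less than the 52 limit. But: (m) applies — a current Standing Waiver is held. (e) is therefore removed.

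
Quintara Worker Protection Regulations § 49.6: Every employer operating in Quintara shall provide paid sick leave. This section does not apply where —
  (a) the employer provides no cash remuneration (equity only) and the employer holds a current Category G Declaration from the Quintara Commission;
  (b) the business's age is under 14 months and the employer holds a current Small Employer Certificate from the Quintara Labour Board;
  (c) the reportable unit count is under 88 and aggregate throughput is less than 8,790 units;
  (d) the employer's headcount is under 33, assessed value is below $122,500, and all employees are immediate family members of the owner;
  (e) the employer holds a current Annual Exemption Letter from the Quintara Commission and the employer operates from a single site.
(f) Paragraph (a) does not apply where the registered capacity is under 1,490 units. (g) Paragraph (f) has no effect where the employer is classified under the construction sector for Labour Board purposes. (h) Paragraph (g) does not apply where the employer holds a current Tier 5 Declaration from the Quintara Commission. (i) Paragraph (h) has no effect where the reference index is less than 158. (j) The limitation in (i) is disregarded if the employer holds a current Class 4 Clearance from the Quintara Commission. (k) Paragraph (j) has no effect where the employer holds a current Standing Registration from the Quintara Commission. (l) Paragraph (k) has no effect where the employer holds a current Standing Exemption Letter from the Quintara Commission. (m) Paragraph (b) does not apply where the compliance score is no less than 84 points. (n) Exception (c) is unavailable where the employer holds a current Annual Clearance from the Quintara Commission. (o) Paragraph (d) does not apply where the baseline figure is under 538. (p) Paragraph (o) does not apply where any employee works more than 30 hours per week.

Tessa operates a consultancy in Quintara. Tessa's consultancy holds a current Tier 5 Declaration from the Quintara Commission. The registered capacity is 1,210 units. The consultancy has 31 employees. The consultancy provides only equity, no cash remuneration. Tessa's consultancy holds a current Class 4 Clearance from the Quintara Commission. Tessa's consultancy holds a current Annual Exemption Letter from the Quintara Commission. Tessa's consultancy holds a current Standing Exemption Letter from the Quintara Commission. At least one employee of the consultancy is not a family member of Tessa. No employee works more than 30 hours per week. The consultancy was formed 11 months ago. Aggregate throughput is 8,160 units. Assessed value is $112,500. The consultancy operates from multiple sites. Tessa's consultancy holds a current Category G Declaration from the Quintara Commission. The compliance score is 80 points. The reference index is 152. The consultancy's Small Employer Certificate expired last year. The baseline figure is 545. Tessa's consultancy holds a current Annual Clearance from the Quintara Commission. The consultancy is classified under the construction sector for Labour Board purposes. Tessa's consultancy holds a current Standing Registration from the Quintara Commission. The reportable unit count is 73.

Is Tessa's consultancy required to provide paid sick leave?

Yes — Tessa's consultancy must provide paid sick leave.

Exception (a): remuneration is equity-only; a current Category G Declaration is held — every condition holds. But: (f) is engaged — the registered capacity is 1,210 units, under the 1,490 units limit. (g) is engaged (the consultancy is classified under the construction sector), but is set aside by (h): (h) operates against (g): a current Tier 5 Declaration is held. (i) would limit (h) — the reference index is 152, less than the 158 limit — but (j) sets (i) aside: (j) operates against (i): a current Class 4 Clearance is held. (k) operates (a current Standing Registration is held), but is overridden by (l): (l) operates — a current Standing Exemption Letter is held. (a) is therefore removed.
Exception (b) does not apply: the Small Employer Certificate has expired.
Exception (c): the reportable unit count is 73, under the 88 limit; aggregate throughput is 8,160 units, less than the 8,790 units limit — every condition holds. Turning to paragraph (n): (n) is engaged — a current Annual Clearance is held. Exception (c) does not apply.
Exception (d) requires that all employees are immediate family members of the owner; but at least one employee is not a family member, so (d) is unavailable.
Exception (e) requires that the employer operates from a single site; but the employer operates from multiple sites, so (e) is unavailable.
Every exception is unavailable, so the rule governs.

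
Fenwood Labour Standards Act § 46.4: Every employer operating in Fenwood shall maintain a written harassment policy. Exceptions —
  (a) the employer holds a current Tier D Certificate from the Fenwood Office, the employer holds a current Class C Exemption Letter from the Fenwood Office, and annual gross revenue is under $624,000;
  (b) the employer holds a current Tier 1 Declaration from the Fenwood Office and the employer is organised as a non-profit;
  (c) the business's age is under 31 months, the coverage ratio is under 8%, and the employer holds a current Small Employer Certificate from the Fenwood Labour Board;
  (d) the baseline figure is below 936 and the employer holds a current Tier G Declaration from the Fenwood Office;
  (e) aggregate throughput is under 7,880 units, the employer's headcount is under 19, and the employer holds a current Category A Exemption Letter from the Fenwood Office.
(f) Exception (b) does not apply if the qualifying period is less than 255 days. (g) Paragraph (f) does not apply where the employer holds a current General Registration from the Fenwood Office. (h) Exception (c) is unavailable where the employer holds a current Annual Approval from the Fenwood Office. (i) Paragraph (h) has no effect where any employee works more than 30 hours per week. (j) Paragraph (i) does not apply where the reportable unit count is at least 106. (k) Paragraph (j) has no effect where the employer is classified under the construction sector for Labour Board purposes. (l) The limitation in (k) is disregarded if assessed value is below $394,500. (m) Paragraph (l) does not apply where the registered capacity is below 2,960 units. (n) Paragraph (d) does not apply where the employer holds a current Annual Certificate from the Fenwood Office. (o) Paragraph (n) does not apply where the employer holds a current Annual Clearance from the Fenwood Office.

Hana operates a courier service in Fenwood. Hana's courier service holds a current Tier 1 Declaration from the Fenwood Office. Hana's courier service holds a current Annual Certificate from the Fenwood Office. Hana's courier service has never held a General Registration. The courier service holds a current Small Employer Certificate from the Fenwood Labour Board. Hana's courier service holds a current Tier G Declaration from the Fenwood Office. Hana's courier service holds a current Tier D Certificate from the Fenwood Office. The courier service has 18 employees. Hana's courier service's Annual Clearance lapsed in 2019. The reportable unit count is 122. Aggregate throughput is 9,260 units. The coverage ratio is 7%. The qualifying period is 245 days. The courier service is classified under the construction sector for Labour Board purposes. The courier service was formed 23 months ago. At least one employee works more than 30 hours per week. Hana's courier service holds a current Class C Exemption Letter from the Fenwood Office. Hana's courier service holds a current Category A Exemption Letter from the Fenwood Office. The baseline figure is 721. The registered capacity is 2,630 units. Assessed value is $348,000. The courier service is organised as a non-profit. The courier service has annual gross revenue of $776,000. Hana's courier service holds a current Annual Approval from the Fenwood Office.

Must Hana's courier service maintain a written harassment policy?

Exception (a) fails — annual gross revenue is $776,000, not under $624,000.
Exception (b): a current Tier 1 Declaration is held; the employer is a non-profit — every condition holds. However, paragraphs (f)–(g) must be considered: (f) is engaged — the qualifying period is 245 days, less than the 255 days limit. (g), which would lift (f), is not engaged — there is no General Registration in force. So (b) is unavailable.
Exception (c): the business's age is 23 months, under the 31 months limit; the coverage ratio is 7%, under the 8% limit; a current Small Employer Certificate is held — every condition holds. As to paragraphs (h)–(m): (h) would limit (c) — a current Annual Approval is held — but (i) sets (h) aside: (i) applies — at least one employee exceeds 30 hours/week. (j) would limit (i) — the reportable unit count is 122, meeting the 106 threshold — but (k) sets (j) aside: (k) operates against (j): the courier service is classified under the construction sector. (l) is engaged (assessed value is $348,000, below the $394,500 limit), but is overridden by (m): (m) is engaged — the registered capacity is 2,630 units, below the 2,960 units limit. Exception (c) stands.
Exception (d): the baseline figure is 721, below the 936 limit; a current Tier G Declaration is held — every condition holds. But: (n) operates against (d): a current Annual Certificate is held. (o) is inapplicable (no current Annual Clearance is held), so (n) stands. Exception (d) does not apply.
Exception (e) does not apply: aggregate throughput is 9,260 units, not under 7,880 units.

No — exception (c) applies; Hana's courier service is not required to maintain a written harassment policy.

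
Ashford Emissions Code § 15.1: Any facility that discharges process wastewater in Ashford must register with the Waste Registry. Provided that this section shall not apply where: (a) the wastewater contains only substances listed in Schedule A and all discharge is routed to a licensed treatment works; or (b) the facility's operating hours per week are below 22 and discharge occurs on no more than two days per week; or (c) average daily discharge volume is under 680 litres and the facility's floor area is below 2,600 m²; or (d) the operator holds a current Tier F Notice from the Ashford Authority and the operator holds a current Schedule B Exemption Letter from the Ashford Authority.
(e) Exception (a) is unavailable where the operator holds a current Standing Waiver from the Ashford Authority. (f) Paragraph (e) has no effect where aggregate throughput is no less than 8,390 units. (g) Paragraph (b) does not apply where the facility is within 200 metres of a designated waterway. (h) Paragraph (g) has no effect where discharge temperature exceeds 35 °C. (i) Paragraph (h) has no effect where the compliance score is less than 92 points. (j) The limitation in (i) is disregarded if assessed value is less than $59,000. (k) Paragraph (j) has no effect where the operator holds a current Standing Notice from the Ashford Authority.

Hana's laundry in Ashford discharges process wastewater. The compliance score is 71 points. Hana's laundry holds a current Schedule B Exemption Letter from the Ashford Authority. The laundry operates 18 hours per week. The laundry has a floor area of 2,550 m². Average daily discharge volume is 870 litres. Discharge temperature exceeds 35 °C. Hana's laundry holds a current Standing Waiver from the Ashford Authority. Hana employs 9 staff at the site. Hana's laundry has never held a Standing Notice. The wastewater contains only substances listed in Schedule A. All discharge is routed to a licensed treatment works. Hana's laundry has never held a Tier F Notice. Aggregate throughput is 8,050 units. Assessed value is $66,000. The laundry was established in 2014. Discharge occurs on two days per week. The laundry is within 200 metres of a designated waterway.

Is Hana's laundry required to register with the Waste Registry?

Yes — Hana's laundry must register with the Waste Registry.

Exception (a)'s conditions are all satisfied: the wastewater is Schedule-A-only; discharge is routed to a licensed treatment works. However, paragraphs (e)–(f) must be considered: (e) applies — a current Standing Waiver is held. (f), which would lift (e), is inapplicable — aggregate throughput is 8,050 units, short of 8,390 units. Exception (a) does not apply.
Exception (b)'s conditions are all satisfied: the facility's operating hours per week are 18, below the 22 limit; discharge occurs on no more than two days per week. However, paragraphs (g)–(k) must be considered: (g) operates — the laundry is within 200 m of a designated waterway. (h) operates (discharge temperature exceeds 35 °C), but yields to (i): (i) is triggered — the compliance score is 71 points, less than the 92 points limit. (j) is not engaged (assessed value is $66,000, not less than $59,000), so (i) stands. So (b) is unavailable.
Exception (c) requires that average daily discharge volume is under 680 litres; but average daily discharge volume is 870 litres, not under 680 litres, so (c) is unavailable.
Exception (d) fails — the Tier F Notice is not current.
Every exception is unavailable, so the rule governs.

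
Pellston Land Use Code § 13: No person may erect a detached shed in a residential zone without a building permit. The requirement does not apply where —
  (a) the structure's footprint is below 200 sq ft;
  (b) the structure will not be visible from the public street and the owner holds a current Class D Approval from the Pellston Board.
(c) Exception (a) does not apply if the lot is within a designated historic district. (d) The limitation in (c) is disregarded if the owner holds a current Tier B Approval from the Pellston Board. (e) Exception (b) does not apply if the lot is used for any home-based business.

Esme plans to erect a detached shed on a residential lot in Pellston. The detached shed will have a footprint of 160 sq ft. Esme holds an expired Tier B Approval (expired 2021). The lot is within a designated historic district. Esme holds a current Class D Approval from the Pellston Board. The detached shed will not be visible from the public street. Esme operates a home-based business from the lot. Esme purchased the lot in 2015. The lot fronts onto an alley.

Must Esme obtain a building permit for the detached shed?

Exception (a): the structure's footprint is 160 sq ft, below the 200 sq ft limit — every condition holds. However, paragraphs (c)–(d) must be considered: (c) is triggered — the lot is in a historic district. (d) is not engaged (the Tier B Approval is not current), so (c) stands. (a) is therefore removed.
Exception (b) is satisfied on its face — the structure will not be visible from the street; a current Class D Approval is held. Turning to paragraph (e): (e) is triggered — a home-based business operates on the lot. (b) is therefore removed.
No exception applies. The general rule governs.

Yes — Esme must obtain a building permit.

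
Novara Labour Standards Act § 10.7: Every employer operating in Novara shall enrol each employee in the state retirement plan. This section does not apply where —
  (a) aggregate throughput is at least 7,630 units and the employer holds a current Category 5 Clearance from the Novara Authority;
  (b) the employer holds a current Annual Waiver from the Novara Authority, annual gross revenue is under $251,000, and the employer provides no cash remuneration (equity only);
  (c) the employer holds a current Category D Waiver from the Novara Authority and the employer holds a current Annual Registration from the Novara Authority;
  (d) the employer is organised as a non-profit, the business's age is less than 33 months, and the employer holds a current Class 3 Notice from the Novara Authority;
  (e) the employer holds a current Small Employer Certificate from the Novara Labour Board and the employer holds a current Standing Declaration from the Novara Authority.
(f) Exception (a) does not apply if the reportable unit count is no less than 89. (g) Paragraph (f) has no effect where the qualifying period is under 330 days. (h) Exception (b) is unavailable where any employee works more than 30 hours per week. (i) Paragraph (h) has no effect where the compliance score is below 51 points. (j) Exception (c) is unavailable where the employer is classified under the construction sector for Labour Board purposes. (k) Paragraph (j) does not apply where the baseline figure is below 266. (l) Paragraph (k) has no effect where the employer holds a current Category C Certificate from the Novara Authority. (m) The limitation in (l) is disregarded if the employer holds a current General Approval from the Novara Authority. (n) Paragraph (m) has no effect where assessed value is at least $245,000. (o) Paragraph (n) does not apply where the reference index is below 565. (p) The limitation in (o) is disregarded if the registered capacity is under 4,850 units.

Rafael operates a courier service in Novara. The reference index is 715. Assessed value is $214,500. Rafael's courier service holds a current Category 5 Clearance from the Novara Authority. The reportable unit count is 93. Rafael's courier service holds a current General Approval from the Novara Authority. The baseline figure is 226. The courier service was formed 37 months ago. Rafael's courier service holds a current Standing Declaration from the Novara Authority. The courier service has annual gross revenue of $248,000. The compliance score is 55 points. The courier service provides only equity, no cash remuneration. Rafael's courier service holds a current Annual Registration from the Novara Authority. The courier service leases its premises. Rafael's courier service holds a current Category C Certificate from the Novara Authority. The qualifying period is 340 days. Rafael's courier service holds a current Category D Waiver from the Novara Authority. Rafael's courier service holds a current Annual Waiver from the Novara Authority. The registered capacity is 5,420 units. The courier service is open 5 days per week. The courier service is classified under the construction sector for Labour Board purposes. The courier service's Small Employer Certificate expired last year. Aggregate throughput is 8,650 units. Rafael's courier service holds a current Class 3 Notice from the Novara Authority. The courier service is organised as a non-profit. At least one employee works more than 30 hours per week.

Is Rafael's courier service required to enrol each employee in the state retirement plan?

Exception (a) is satisfied on its face — aggregate throughput is 8,650 units, meeting the 7,630 units threshold; a current Category 5 Clearance is held. But: (f) operates against (a): the reportable unit count is 93, meeting the 89 threshold. (g), which would lift (f), is not triggered — the qualifying period is 340 days, not under 330 days. So (a) is unavailable.
Exception (b) is satisfied on its face — a current Annual Waiver is held; annual gross revenue is $248,000, under the $251,000 limit; remuneration is equity-only. Turning to paragraphs (h)–(i): (h) operates against (b): at least one employee exceeds 30 hours/week. (i), which would lift (h), is not triggered — the compliance score is 55 points, not below 51 points. Exception (b) does not apply.
Exception (c): a current Category D Waiver is held; a current Annual Registration is held — every condition holds. As to paragraphs (j)–(p): (j) is engaged (the courier service is classified under the construction sector), but is overridden by (k): (k) operates against (j): the baseline figure is 226, below the 266 limit. (l) would limit (k) — a current Category C Certificate is held — but (m) sets (l) aside: (m) operates against (l): a current General Approval is held. (n) does not operate here (assessed value is $214,500, short of $245,000), so (m) stands. So (c) applies.
Exception (d) requires that the business's age is less than 33 months; but the business's age is 37 months, not less than 33 months, so (d) is unavailable.
Exception (e) does not apply: the Small Employer Certificate has expired.

No — exception (c) applies; Rafael's courier service is not required to enrol each employee in the state retirement plan.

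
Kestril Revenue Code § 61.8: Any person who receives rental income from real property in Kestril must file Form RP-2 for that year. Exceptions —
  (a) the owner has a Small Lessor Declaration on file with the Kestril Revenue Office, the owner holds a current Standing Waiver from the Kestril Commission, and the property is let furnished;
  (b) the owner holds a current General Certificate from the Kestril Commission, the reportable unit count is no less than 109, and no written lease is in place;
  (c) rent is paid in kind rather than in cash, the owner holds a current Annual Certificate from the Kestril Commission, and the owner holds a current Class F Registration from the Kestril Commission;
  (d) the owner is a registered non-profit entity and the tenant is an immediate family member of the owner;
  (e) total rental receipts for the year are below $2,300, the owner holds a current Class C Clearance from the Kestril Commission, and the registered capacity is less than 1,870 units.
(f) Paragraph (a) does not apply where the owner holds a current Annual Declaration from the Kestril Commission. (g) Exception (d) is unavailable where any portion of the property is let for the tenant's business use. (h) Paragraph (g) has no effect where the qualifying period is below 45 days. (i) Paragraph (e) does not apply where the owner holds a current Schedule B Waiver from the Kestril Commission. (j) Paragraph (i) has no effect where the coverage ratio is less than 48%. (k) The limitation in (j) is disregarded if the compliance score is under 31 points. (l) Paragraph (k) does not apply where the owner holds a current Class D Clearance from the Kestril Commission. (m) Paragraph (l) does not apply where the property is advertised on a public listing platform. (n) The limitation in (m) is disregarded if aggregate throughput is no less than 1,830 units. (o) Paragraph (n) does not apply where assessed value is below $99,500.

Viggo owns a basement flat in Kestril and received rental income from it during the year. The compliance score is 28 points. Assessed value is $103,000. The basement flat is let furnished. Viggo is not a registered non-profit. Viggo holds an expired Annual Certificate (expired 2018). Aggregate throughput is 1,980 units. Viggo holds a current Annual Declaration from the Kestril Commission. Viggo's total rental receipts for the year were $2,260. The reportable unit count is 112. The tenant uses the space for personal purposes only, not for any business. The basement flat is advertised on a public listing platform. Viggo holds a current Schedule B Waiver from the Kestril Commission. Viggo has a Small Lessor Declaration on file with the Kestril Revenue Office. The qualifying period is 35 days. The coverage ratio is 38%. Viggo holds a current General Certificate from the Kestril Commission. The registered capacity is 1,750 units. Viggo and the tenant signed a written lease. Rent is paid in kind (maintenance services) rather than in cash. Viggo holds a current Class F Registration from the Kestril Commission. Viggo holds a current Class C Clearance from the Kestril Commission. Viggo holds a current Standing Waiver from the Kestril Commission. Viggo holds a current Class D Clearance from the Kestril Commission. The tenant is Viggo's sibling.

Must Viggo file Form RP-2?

No — exception (e) applies; Viggo is not required to file Form RP-2.

All of (a)'s requirements are met (a Small Lessor Declaration is on file; a current Standing Waiver is held; the property is let furnished). But applying paragraph (f): (f) is engaged — a current Annual Declaration is held. So (a) is unavailable.
Exception (b) fails — a written lease is in place.
Exception (c) requires that the owner holds a current Annual Certificate from the Kestril Commission; but the Annual Certificate is not current, so (c) is unavailable.
Exception (d) does not apply: Viggo is not a registered non-profit.
All of (e)'s requirements are met (total rental receipts for the year are $2,260, below the $2,300 limit; a current Class C Clearance is held; the registered capacity is 1,750 units, less than the 1,870 units limit). Considering the limiting provisions: (i) would limit (e) — a current Schedule B Waiver is held — but (j) sets (i) aside: (j) applies — the coverage ratio is 38%, less than the 48% limit. (k) operates (the compliance score is 28 points, under the 31 points limit), but is itself disapplied by (l): (l) operates — a current Class D Clearance is held. (m) applies (the property is publicly advertised), but is set aside by (n): (n) operates — aggregate throughput is 1,980 units, meeting the 1,830 units threshold. (o) is not engaged (assessed value is $103,000, not below $99,500), so (n) stands. Exception (e) stands.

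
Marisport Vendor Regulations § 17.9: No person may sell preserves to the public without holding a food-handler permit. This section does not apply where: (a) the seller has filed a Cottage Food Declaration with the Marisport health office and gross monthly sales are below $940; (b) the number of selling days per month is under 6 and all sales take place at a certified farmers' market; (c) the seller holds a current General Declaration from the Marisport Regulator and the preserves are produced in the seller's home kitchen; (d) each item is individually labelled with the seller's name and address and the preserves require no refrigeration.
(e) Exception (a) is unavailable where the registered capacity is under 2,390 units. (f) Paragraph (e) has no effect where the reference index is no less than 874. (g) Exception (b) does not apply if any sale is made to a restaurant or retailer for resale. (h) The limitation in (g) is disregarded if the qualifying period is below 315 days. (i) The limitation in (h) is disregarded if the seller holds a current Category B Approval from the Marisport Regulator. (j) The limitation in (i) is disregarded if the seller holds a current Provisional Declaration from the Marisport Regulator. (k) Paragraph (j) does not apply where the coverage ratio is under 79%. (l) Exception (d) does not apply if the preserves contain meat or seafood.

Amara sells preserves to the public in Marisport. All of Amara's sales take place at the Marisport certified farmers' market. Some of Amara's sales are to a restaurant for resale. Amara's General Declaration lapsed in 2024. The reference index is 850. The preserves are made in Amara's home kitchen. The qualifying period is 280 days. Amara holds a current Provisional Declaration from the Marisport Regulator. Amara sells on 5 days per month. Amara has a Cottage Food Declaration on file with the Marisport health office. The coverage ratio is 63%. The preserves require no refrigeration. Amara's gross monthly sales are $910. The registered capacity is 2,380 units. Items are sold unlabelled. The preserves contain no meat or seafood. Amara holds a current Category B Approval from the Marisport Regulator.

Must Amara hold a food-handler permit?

All of (a)'s requirements are met (a Cottage Food Declaration is on file; gross monthly sales are $910, below the $940 limit). But applying paragraphs (e)–(f): (e) operates against (a): the registered capacity is 2,380 units, under the 2,390 units limit. (f) is not engaged (the reference index is 850, short of 874), so (e) stands. Exception (a) does not apply.
All of (b)'s requirements are met (the number of selling days per month is 5, under the 6 limit; all sales are at a certified farmers' market). Turning to paragraphs (g)–(k): (g) operates against (b): some sales are to a restaurant for resale. (h) would limit (g) — the qualifying period is 280 days, below the 315 days limit — but (i) sets (h) aside: (i) is engaged — a current Category B Approval is held. (j) is triggered (a current Provisional Declaration is held), but is set aside by (k): (k) applies — the coverage ratio is 63%, under the 79% limit. So (b) is unavailable.
Exception (c) requires that the seller holds a current General Declaration from the Marisport Regulator; but there is no General Declaration in force, so (c) is unavailable.
Exception (d) does not apply: items are sold unlabelled.
No exception displaces § 17.9.

Yes — Amara must hold a food-handler permit.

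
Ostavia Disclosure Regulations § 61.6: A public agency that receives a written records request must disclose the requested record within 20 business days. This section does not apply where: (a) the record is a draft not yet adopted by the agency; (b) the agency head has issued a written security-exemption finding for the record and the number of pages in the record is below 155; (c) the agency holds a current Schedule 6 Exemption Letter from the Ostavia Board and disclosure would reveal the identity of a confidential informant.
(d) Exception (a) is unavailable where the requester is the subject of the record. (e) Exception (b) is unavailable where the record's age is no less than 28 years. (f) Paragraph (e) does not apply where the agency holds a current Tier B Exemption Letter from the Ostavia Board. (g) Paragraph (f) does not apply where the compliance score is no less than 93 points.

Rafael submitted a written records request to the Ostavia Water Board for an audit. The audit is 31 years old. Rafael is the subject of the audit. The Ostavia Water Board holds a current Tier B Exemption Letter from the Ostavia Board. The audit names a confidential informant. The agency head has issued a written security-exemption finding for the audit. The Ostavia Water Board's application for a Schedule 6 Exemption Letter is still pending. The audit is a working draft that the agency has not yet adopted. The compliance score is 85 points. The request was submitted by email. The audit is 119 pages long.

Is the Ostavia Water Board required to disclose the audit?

Exception (a): the audit is an unadopted draft — every condition holds. However, paragraph (d) must be considered: (d) operates against (a): Rafael is the subject of the audit. Exception (a) does not apply.
Exception (b): a written security-exemption finding has been issued; the number of pages in the record is 119, below the 155 limit — every condition holds. Under paragraphs (e)–(g): (e) would limit (b) — the record's age is 31 years, meeting the 28 years threshold — but (f) sets (e) aside: (f) is engaged — a current Tier B Exemption Letter is held. (g) is inapplicable (the compliance score is 85 points, short of 93 points), so (f) stands. Exception (b) stands.
Exception (c) does not apply: there is no Schedule 6 Exemption Letter in force.

No — exception (b) applies; the Ostavia Water Board is not required to disclose the audit.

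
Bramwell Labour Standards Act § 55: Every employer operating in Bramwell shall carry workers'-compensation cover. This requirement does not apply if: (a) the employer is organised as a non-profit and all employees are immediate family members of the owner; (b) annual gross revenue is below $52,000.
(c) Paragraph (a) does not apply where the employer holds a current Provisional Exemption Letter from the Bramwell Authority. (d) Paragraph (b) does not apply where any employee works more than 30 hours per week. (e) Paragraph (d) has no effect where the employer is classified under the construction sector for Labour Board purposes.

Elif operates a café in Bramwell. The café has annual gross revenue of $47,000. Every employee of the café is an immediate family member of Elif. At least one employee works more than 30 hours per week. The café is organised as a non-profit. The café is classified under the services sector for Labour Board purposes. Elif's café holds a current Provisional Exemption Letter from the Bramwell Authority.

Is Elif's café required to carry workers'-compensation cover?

Exception (a)'s conditions are all satisfied: the employer is a non-profit; every employee is an immediate family member. But applying paragraph (c): (c) applies — a current Provisional Exemption Letter is held. (a) is therefore removed.
All of (b)'s requirements are met (annual gross revenue is $47,000, below the $52,000 limit). But: (d) is triggered — at least one employee exceeds 30 hours/week. (e), which would lift (d), is inapplicable — the café is classified under the services sector. (b) is therefore removed.
No exception displaces § 55.

Yes — Elif's café must carry workers'-compensation cover.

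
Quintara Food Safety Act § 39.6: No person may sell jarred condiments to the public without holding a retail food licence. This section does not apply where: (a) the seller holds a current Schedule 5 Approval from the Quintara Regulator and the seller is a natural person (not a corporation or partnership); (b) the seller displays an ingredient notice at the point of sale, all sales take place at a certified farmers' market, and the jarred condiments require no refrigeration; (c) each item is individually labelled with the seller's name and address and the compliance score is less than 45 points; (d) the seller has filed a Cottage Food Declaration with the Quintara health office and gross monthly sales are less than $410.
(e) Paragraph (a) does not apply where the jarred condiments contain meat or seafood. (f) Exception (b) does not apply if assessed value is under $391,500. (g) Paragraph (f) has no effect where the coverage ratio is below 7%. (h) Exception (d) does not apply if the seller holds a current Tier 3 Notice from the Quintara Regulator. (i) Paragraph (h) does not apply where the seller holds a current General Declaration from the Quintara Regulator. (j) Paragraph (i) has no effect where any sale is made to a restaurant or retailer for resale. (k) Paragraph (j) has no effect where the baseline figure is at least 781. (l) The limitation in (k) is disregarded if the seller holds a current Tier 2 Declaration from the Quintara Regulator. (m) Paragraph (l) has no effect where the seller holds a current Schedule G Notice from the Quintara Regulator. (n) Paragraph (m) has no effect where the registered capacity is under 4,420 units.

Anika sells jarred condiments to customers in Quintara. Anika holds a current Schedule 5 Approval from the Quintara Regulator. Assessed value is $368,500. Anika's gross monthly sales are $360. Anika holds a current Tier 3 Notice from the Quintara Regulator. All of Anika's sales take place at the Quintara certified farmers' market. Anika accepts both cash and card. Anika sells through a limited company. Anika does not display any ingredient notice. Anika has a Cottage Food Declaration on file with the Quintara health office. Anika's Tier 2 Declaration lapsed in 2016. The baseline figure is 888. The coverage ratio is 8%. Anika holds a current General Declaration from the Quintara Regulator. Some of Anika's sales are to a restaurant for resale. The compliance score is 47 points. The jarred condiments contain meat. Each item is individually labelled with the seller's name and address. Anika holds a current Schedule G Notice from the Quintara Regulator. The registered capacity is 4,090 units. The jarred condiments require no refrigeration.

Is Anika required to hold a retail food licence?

Exception (a) fails — the seller operates through a limited company.
Exception (b) fails — no ingredient notice is displayed.
Exception (c) does not apply: the compliance score is 47 points, not less than 45 points.
Exception (d): a Cottage Food Declaration is on file; gross monthly sales are $360, less than the $410 limit — every condition holds. As to paragraphs (h)–(n): (h) operates (a current Tier 3 Notice is held), but is set aside by (i): (i) is engaged — a current General Declaration is held. (j) would limit (i) — some sales are to a restaurant for resale — but (k) sets (j) aside: (k) is triggered — the baseline figure is 888, meeting the 781 threshold. (l), which would lift (k), is inapplicable — no current Tier 2 Declaration is held. Exception (d) stands.

No — exception (d) applies; Anika is not required to hold a retail food licence.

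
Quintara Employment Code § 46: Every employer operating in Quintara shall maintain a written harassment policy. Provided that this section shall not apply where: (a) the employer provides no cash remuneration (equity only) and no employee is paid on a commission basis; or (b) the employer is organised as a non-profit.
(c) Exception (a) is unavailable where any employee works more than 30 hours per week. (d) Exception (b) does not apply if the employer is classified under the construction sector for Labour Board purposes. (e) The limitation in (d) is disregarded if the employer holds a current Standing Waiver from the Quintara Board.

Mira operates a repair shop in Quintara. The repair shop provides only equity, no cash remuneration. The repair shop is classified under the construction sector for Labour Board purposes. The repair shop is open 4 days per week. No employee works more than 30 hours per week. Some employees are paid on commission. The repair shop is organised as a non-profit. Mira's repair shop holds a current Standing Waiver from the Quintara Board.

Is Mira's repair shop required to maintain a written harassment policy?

No — exception (b) applies; Mira's repair shop is not required to maintain a written harassment policy.

Exception (a) fails — some employees are paid on commission.
Exception (b)'s conditions are all satisfied: the employer is a non-profit. Applying paragraphs (d)–(e): (d) is engaged (the repair shop is classified under the construction sector), but yields to (e): (e) applies — a current Standing Waiver is held. (b) remains available.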